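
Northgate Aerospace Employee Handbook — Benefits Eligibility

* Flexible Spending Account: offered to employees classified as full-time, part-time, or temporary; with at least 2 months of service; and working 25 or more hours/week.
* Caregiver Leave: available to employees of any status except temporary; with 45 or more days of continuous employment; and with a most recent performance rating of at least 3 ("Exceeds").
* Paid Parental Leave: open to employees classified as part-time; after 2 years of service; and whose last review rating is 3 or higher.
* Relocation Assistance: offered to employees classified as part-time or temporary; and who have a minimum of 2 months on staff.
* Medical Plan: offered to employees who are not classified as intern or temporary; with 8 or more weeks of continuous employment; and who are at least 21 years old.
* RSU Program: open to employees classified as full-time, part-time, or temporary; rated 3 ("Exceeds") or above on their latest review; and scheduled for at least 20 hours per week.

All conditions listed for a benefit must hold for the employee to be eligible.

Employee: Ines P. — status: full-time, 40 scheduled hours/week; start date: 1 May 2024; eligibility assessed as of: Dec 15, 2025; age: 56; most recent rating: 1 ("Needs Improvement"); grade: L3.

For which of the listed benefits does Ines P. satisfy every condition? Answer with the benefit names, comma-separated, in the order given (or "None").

Flexible Spending Account, Medical Plan

Service from 1 May 2024 to Dec 15, 2025: 593 days.
Flexible Spending Account — status full-time ✓; service 593 days ≥ 2 months (≈60 days) ✓; 40 hrs/wk ≥ 25 ✓ → eligible.
Caregiver Leave — status full-time ✓ (not excluded); service 593 days ≥ 45 days ✓; rating 1 < 3 ✗ → not eligible.
Paid Parental Leave — status full-time ✗ (requires part-time) → not eligible.
Relocation Assistance — status full-time ✗ (requires part-time or temporary) → not eligible.
Medical Plan — status full-time ✓ (not excluded); service 593 days ≥ 8 weeks (≈56 days) ✓; age 56 ≥ 21 ✓ → eligible.
RSU Program — status full-time ✓; rating 1 < 3 ✗ → not eligible.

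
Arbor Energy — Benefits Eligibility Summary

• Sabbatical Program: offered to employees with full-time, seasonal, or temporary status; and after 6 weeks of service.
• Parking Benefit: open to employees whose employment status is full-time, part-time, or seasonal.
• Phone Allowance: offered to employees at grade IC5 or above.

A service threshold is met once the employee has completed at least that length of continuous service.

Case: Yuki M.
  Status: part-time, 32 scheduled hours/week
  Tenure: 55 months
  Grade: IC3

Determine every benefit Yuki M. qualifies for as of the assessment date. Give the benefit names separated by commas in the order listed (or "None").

Sabbatical Program — status part-time ✗ (requires full-time, seasonal, or temporary) → not eligible.
Parking Benefit — status part-time ✓ → eligible.
Phone Allowance — grade IC3 < IC5 ✗ → not eligible.

Parking Benefit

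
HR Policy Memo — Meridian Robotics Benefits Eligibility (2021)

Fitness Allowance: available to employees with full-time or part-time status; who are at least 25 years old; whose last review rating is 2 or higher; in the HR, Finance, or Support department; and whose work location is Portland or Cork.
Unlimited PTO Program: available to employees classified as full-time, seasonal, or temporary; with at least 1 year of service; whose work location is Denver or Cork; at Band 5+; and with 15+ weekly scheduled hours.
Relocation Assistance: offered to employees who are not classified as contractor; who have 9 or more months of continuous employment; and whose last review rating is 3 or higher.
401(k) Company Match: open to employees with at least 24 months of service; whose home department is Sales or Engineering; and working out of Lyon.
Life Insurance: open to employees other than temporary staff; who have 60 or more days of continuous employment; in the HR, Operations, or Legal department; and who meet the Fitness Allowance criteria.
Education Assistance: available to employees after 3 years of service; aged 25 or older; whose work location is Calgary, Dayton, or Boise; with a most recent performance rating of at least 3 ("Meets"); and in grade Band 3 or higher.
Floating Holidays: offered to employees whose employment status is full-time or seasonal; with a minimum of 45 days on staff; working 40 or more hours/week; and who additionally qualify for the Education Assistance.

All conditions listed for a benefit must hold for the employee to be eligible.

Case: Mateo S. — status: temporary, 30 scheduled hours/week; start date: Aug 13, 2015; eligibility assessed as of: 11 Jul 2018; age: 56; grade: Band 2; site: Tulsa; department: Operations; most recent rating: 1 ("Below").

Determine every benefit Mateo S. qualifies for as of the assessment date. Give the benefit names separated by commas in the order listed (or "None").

None

Service from Aug 13, 2015 to 11 Jul 2018: 1063 days.
Fitness Allowance — status temporary ✗ (requires full-time or part-time) → not eligible.
Unlimited PTO Program — status temporary ✓; service 1063 days ≥ 1 year (≈365 days) ✓; site Tulsa ✗ (not Denver or Cork) → not eligible.
Relocation Assistance — status temporary ✓ (not excluded); service 1063 days ≥ 9 months (≈270 days) ✓; rating 1 < 3 ✗ → not eligible.
401(k) Company Match — service 1063 days ≥ 24 months (≈720 days) ✓; dept Operations ✗ → not eligible.
Life Insurance — status temporary ✗ (excluded) → not eligible.
Education Assistance — service 1063 days < 3 years (≈1095 days) ✗ → not eligible.
Floating Holidays — status temporary ✗ (requires full-time or seasonal) → not eligible.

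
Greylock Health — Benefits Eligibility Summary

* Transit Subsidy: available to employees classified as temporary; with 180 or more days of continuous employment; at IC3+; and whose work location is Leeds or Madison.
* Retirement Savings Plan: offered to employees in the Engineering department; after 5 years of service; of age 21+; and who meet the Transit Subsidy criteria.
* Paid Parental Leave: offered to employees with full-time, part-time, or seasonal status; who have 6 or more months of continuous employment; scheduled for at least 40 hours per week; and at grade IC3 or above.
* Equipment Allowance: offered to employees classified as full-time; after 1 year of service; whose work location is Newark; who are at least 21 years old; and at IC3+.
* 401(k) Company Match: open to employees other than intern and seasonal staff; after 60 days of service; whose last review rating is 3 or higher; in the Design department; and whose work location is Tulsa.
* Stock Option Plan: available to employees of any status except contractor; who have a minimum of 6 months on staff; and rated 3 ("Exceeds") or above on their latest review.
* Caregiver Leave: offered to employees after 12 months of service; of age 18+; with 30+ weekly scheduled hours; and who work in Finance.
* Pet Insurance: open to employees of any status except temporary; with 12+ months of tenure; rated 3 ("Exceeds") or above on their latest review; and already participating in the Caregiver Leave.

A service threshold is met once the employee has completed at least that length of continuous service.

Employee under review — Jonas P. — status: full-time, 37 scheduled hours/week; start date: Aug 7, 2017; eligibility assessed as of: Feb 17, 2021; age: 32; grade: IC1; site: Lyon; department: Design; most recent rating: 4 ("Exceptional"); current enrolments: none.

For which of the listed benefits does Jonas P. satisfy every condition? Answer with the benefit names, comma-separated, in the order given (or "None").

Stock Option Plan

Service from Aug 7, 2017 to Feb 17, 2021: 1290 days.
Transit Subsidy — status full-time ✗ (requires temporary) → not eligible.
Retirement Savings Plan — dept Design ✗ → not eligible.
Paid Parental Leave — status full-time ✓; service 1290 days ≥ 6 months (≈180 days) ✓; 37 hrs/wk < 40 ✗ → not eligible.
Equipment Allowance — status full-time ✓; service 1290 days ≥ 1 year (≈365 days) ✓; site Lyon ✗ (not Newark) → not eligible.
401(k) Company Match — status full-time ✓ (not excluded); service 1290 days ≥ 60 days ✓; rating 4 ≥ 3 ✓; dept Design ✓; site Lyon ✗ (not Tulsa) → not eligible.
Stock Option Plan — status full-time ✓ (not excluded); service 1290 days ≥ 6 months (≈180 days) ✓; rating 4 ≥ 3 ✓ → eligible.
Caregiver Leave — service 1290 days ≥ 12 months (≈360 days) ✓; age 32 ≥ 18 ✓; 37 hrs/wk ≥ 30 ✓; dept Design ✗ → not eligible.
Pet Insurance — status full-time ✓ (not excluded); service 1290 days ≥ 12 months (≈360 days) ✓; rating 4 ≥ 3 ✓; not enrolled in Caregiver Leave ✗ → not eligible.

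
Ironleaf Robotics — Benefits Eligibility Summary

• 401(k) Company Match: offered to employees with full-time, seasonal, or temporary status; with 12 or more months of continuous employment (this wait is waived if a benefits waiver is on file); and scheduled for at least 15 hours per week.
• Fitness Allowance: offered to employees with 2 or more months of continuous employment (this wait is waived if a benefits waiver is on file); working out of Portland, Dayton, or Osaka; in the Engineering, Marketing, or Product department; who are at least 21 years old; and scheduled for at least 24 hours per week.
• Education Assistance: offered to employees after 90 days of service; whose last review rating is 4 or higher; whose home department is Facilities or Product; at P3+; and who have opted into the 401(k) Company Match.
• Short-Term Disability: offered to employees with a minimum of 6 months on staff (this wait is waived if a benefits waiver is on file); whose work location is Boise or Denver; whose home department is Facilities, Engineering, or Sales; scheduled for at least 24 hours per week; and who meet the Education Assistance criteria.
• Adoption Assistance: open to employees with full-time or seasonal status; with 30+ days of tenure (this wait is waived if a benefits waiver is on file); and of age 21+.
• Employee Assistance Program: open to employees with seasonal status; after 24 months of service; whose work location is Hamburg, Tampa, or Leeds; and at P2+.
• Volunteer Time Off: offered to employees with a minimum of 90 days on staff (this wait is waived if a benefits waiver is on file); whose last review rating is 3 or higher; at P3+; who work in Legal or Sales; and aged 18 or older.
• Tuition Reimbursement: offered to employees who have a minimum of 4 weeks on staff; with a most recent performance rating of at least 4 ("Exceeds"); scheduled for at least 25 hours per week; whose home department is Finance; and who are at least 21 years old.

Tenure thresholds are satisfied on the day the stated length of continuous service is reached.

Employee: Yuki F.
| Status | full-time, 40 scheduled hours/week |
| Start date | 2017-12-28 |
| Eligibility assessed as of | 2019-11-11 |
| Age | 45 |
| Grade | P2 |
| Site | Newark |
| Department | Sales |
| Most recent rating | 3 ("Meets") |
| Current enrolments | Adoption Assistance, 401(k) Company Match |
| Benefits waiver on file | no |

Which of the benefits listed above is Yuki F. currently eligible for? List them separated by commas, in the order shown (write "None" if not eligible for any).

401(k) Company Match, Adoption Assistance

Service from 2017-12-28 to 2019-11-11: 683 days.
401(k) Company Match — status full-time ✓; no waiver, service 683 days ≥ 12 months (≈360 days) ✓; 40 hrs/wk ≥ 15 ✓ → eligible.
Fitness Allowance — no waiver, service 683 days ≥ 2 months (≈60 days) ✓; site Newark ✗ (not Portland, Dayton, or Osaka) → not eligible.
Education Assistance — service 683 days ≥ 90 days ✓; rating 3 < 4 ✗ → not eligible.
Short-Term Disability — no waiver, service 683 days ≥ 6 months (≈180 days) ✓; site Newark ✗ (not Boise or Denver) → not eligible.
Adoption Assistance — status full-time ✓; no waiver, service 683 days ≥ 30 days ✓; age 45 ≥ 21 ✓ → eligible.
Employee Assistance Program — status full-time ✗ (requires seasonal) → not eligible.
Volunteer Time Off — no waiver, service 683 days ≥ 90 days ✓; rating 3 ≥ 3 ✓; grade P2 < P3 ✗ → not eligible.
Tuition Reimbursement — service 683 days ≥ 4 weeks (≈28 days) ✓; rating 3 < 4 ✗ → not eligible.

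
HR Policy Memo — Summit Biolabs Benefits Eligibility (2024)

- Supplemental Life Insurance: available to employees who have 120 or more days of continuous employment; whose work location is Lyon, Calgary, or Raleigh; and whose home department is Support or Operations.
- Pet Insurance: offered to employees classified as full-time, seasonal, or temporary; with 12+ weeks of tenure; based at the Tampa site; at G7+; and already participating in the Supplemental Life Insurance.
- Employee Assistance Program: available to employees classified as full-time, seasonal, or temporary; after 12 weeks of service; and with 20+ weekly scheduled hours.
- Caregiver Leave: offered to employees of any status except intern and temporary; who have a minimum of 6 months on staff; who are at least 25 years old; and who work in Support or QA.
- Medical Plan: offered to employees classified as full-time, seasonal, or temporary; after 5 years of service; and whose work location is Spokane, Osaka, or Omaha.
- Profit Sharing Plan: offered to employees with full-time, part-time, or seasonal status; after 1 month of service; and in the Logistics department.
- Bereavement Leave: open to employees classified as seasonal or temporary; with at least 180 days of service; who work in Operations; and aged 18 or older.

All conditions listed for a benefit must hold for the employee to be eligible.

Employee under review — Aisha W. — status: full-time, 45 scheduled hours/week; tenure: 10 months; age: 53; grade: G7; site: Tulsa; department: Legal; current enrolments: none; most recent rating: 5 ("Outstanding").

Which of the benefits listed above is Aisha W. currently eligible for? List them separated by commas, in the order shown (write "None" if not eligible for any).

Employee Assistance Program

Supplemental Life Insurance — service 10 months ≥ 120 days ✓; site Tulsa ✗ (not Lyon, Calgary, or Raleigh) → not eligible.
Pet Insurance — status full-time ✓; service 10 months ≥ 12 weeks (≈84 days) ✓; site Tulsa ✗ (not Tampa) → not eligible.
Employee Assistance Program — status full-time ✓; service 10 months ≥ 12 weeks (≈84 days) ✓; 45 hrs/wk ≥ 20 ✓ → eligible.
Caregiver Leave — status full-time ✓ (not excluded); service 10 months ≥ 6 months ✓; age 53 ≥ 25 ✓; dept Legal ✗ → not eligible.
Medical Plan — status full-time ✓; service 10 months < 5 years (≈1825 days) ✗ → not eligible.
Profit Sharing Plan — status full-time ✓; service 10 months ≥ 1 month ✓; dept Legal ✗ → not eligible.
Bereavement Leave — status full-time ✗ (requires seasonal or temporary) → not eligible.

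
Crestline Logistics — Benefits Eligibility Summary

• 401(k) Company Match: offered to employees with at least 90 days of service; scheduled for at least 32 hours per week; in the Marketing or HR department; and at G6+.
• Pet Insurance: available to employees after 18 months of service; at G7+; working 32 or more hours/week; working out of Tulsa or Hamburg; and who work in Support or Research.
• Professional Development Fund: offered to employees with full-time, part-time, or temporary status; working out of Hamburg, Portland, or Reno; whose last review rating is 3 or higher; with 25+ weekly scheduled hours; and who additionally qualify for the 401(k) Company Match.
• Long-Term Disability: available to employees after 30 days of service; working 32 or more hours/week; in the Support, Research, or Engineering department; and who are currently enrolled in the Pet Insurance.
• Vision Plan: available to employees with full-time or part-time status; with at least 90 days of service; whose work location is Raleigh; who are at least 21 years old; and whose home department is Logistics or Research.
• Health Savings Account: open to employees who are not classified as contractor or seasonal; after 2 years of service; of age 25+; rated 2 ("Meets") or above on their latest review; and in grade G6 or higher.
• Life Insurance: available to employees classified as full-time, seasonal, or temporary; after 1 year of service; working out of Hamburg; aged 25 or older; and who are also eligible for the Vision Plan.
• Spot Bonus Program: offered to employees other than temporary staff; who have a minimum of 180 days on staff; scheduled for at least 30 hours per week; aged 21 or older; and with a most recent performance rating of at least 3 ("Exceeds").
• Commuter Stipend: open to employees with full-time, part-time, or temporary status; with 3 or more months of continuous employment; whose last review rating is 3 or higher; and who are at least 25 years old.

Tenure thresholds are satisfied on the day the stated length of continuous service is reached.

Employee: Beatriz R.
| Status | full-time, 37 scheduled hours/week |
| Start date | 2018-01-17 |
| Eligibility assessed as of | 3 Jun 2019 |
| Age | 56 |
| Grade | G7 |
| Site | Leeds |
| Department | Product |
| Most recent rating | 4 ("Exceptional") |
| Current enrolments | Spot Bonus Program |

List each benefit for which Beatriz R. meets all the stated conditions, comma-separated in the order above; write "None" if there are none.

Spot Bonus Program, Commuter Stipend

Service from 2018-01-17 to 3 Jun 2019: 502 days.
401(k) Company Match — service 502 days ≥ 90 days ✓; 37 hrs/wk ≥ 32 ✓; dept Product ✗ → not eligible.
Pet Insurance — service 502 days < 18 months (≈540 days) ✗ → not eligible.
Professional Development Fund — status full-time ✓; site Leeds ✗ (not Hamburg, Portland, or Reno) → not eligible.
Long-Term Disability — service 502 days ≥ 30 days ✓; 37 hrs/wk ≥ 32 ✓; dept Product ✗ → not eligible.
Vision Plan — status full-time ✓; service 502 days ≥ 90 days ✓; site Leeds ✗ (not Raleigh) → not eligible.
Health Savings Account — status full-time ✓ (not excluded); service 502 days < 2 years (≈730 days) ✗ → not eligible.
Life Insurance — status full-time ✓; service 502 days ≥ 1 year (≈365 days) ✓; site Leeds ✗ (not Hamburg) → not eligible.
Spot Bonus Program — status full-time ✓ (not excluded); service 502 days ≥ 180 days ✓; 37 hrs/wk ≥ 30 ✓; age 56 ≥ 21 ✓; rating 4 ≥ 3 ✓ → eligible.
Commuter Stipend — status full-time ✓; service 502 days ≥ 3 months (≈90 days) ✓; rating 4 ≥ 3 ✓; age 56 ≥ 25 ✓ → eligible.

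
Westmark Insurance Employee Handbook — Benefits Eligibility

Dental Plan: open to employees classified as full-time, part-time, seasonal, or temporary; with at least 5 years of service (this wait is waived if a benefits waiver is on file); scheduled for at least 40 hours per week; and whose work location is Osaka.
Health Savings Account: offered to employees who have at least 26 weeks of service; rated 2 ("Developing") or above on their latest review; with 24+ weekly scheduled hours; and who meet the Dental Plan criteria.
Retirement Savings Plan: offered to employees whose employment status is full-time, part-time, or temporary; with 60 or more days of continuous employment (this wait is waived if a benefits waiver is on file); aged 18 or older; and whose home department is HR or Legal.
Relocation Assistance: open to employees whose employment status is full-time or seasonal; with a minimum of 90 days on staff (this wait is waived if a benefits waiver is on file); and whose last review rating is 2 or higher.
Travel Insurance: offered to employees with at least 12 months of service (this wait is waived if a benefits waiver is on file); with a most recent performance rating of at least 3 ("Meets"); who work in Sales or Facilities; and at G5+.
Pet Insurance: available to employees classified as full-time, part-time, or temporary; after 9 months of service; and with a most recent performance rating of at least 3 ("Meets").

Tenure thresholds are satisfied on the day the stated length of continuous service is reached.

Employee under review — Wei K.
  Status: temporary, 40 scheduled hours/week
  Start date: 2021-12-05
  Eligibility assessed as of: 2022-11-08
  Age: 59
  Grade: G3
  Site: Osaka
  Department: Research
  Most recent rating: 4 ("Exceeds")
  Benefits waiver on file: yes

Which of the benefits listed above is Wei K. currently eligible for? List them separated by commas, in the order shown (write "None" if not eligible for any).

Service from 2021-12-05 to 2022-11-08: 338 days.
Dental Plan — status temporary ✓; benefits waiver on file ✓; 40 hrs/wk ≥ 40 ✓; site Osaka ✓ → eligible.
Health Savings Account — service 338 days ≥ 26 weeks (≈182 days) ✓; rating 4 ≥ 2 ✓; 40 hrs/wk ≥ 24 ✓; eligible for Dental Plan ✓ → eligible.
Retirement Savings Plan — status temporary ✓; benefits waiver on file ✓; age 59 ≥ 18 ✓; dept Research ✗ → not eligible.
Relocation Assistance — status temporary ✗ (requires full-time or seasonal) → not eligible.
Travel Insurance — benefits waiver on file ✓; rating 4 ≥ 3 ✓; dept Research ✗ → not eligible.
Pet Insurance — status temporary ✓; service 338 days ≥ 9 months (≈270 days) ✓; rating 4 ≥ 3 ✓ → eligible.

Dental Plan, Health Savings Account, Pet Insurance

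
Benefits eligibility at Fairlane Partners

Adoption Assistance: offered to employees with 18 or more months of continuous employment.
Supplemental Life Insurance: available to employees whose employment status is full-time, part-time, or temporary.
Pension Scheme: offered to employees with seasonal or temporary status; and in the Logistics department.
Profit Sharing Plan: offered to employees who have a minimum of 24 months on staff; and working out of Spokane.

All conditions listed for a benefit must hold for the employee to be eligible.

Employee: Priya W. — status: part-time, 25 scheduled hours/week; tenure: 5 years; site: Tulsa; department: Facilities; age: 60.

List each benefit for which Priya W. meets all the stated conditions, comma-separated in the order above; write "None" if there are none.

Adoption Assistance, Supplemental Life Insurance

Adoption Assistance — service 5 years ≥ 18 months (≈540 days) ✓ → eligible.
Supplemental Life Insurance — status part-time ✓ → eligible.
Pension Scheme — status part-time ✗ (requires seasonal or temporary) → not eligible.
Profit Sharing Plan — service 5 years ≥ 24 months (≈720 days) ✓; site Tulsa ✗ (not Spokane) → not eligible.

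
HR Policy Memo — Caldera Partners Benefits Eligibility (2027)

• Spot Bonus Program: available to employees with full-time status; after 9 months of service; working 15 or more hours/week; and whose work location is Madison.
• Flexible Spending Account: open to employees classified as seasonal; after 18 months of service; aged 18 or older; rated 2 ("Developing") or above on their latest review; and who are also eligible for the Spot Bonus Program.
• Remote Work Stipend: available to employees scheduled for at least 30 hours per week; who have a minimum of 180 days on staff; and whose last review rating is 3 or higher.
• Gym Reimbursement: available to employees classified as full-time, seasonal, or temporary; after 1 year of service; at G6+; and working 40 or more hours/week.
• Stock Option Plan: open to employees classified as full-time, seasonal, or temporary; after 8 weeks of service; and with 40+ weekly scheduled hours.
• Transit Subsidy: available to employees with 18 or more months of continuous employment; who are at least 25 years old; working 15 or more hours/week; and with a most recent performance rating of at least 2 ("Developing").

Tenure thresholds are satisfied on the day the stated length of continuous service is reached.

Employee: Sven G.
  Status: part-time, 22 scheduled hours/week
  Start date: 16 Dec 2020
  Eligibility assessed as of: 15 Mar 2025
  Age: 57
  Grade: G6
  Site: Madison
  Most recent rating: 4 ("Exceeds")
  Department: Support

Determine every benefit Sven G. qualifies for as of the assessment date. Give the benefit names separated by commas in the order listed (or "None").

Service from 16 Dec 2020 to 15 Mar 2025: 1550 days.
Spot Bonus Program — status part-time ✗ (requires full-time) → not eligible.
Flexible Spending Account — status part-time ✗ (requires seasonal) → not eligible.
Remote Work Stipend — 22 hrs/wk < 30 ✗ → not eligible.
Gym Reimbursement — status part-time ✗ (requires full-time, seasonal, or temporary) → not eligible.
Stock Option Plan — status part-time ✗ (requires full-time, seasonal, or temporary) → not eligible.
Transit Subsidy — service 1550 days ≥ 18 months (≈540 days) ✓; age 57 ≥ 25 ✓; 22 hrs/wk ≥ 15 ✓; rating 4 ≥ 2 ✓ → eligible.

Transit Subsidy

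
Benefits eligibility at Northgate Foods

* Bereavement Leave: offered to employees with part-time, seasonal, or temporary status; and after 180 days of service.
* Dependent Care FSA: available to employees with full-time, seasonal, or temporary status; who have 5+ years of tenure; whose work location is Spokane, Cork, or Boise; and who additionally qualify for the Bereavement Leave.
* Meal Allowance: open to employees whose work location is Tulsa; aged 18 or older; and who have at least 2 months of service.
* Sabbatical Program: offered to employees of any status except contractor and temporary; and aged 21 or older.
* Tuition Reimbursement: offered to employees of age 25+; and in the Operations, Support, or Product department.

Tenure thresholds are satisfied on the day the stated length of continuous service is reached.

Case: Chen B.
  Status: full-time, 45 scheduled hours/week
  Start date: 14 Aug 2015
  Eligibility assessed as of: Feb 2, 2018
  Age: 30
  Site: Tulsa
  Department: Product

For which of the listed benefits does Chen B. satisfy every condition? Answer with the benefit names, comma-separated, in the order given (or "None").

Meal Allowance, Sabbatical Program, Tuition Reimbursement

Service from 14 Aug 2015 to Feb 2, 2018: 903 days.
Bereavement Leave — status full-time ✗ (requires part-time, seasonal, or temporary) → not eligible.
Dependent Care FSA — status full-time ✓; service 903 days < 5 years (≈1825 days) ✗ → not eligible.
Meal Allowance — site Tulsa ✓; age 30 ≥ 18 ✓; service 903 days ≥ 2 months (≈60 days) ✓ → eligible.
Sabbatical Program — status full-time ✓ (not excluded); age 30 ≥ 21 ✓ → eligible.
Tuition Reimbursement — age 30 ≥ 25 ✓; dept Product ✓ → eligible.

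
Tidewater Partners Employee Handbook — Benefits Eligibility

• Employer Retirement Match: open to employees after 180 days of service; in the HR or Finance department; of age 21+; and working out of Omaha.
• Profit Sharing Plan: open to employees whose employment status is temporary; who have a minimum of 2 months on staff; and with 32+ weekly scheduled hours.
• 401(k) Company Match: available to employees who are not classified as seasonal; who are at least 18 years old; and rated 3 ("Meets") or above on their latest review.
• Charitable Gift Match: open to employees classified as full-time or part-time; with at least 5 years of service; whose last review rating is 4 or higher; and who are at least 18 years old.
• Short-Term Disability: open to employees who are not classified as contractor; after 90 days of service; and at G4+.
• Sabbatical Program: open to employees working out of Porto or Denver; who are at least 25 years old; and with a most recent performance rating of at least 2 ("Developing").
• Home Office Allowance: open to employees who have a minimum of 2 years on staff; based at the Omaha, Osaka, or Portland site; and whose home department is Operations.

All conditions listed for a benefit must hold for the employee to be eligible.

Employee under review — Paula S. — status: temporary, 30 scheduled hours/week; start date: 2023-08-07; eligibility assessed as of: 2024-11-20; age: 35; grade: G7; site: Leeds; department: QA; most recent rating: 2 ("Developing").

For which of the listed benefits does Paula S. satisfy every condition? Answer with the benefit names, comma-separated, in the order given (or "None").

Short-Term Disability

Service from 2023-08-07 to 2024-11-20: 471 days.
Employer Retirement Match — service 471 days ≥ 180 days ✓; dept QA ✗ → not eligible.
Profit Sharing Plan — status temporary ✓; service 471 days ≥ 2 months (≈60 days) ✓; 30 hrs/wk < 32 ✗ → not eligible.
401(k) Company Match — status temporary ✓ (not excluded); age 35 ≥ 18 ✓; rating 2 < 3 ✗ → not eligible.
Charitable Gift Match — status temporary ✗ (requires full-time or part-time) → not eligible.
Short-Term Disability — status temporary ✓ (not excluded); service 471 days ≥ 90 days ✓; grade G7 ≥ G4 ✓ → eligible.
Sabbatical Program — site Leeds ✗ (not Porto or Denver) → not eligible.
Home Office Allowance — service 471 days < 2 years (≈730 days) ✗ → not eligible.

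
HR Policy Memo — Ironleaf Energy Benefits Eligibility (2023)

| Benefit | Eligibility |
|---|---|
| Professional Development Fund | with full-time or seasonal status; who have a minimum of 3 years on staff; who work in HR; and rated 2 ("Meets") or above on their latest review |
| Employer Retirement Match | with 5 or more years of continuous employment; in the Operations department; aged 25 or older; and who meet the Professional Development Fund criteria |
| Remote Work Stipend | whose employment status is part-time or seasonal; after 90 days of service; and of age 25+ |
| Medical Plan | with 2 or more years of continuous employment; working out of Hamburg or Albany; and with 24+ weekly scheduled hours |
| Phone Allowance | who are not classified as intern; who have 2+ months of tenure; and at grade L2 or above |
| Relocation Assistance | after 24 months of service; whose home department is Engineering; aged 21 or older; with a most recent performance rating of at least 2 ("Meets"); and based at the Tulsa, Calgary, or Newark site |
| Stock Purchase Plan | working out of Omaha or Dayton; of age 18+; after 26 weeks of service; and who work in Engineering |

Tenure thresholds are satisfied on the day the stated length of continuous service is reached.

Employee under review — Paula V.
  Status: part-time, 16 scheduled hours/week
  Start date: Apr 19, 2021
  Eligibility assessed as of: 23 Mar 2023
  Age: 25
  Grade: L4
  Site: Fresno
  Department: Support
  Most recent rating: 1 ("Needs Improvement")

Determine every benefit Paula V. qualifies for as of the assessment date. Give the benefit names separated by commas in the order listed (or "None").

Service from Apr 19, 2021 to 23 Mar 2023: 703 days.
Professional Development Fund — status part-time ✗ (requires full-time or seasonal) → not eligible.
Employer Retirement Match — service 703 days < 5 years (≈1825 days) ✗ → not eligible.
Remote Work Stipend — status part-time ✓; service 703 days ≥ 90 days ✓; age 25 ≥ 25 ✓ → eligible.
Medical Plan — service 703 days < 2 years (≈730 days) ✗ → not eligible.
Phone Allowance — status part-time ✓ (not excluded); service 703 days ≥ 2 months (≈60 days) ✓; grade L4 ≥ L2 ✓ → eligible.
Relocation Assistance — service 703 days < 24 months (≈720 days) ✗ → not eligible.
Stock Purchase Plan — site Fresno ✗ (not Omaha or Dayton) → not eligible.

Remote Work Stipend, Phone Allowance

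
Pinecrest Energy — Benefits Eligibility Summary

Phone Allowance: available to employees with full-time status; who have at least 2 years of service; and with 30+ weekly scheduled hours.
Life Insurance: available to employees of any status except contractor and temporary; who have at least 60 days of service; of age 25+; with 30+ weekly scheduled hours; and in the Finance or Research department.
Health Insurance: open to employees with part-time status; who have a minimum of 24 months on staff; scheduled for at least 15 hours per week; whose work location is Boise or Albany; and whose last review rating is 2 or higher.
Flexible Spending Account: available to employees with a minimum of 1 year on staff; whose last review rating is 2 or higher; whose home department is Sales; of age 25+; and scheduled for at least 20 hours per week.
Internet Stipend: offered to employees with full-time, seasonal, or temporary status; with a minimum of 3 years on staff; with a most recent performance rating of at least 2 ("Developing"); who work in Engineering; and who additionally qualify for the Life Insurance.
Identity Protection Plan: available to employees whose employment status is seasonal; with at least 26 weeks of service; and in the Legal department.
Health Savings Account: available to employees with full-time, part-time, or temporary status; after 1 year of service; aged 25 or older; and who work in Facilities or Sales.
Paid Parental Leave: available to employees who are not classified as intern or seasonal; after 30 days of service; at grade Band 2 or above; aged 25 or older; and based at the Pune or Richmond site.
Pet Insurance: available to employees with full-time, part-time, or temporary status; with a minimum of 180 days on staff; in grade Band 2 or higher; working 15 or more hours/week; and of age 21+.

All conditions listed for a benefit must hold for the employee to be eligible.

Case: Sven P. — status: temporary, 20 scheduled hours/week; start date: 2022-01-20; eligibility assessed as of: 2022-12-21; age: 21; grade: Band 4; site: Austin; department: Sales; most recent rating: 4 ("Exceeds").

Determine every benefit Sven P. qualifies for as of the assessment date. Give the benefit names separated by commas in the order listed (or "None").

Service from 2022-01-20 to 2022-12-21: 335 days.
Phone Allowance — status temporary ✗ (requires full-time) → not eligible.
Life Insurance — status temporary ✗ (excluded) → not eligible.
Health Insurance — status temporary ✗ (requires part-time) → not eligible.
Flexible Spending Account — service 335 days < 1 year (≈365 days) ✗ → not eligible.
Internet Stipend — status temporary ✓; service 335 days < 3 years (≈1095 days) ✗ → not eligible.
Identity Protection Plan — status temporary ✗ (requires seasonal) → not eligible.
Health Savings Account — status temporary ✓; service 335 days < 1 year (≈365 days) ✗ → not eligible.
Paid Parental Leave — status temporary ✓ (not excluded); service 335 days ≥ 30 days ✓; grade Band 4 ≥ Band 2 ✓; age 21 < 25 ✗ → not eligible.
Pet Insurance — status temporary ✓; service 335 days ≥ 180 days ✓; grade Band 4 ≥ Band 2 ✓; 20 hrs/wk ≥ 15 ✓; age 21 ≥ 21 ✓ → eligible.

Pet Insurance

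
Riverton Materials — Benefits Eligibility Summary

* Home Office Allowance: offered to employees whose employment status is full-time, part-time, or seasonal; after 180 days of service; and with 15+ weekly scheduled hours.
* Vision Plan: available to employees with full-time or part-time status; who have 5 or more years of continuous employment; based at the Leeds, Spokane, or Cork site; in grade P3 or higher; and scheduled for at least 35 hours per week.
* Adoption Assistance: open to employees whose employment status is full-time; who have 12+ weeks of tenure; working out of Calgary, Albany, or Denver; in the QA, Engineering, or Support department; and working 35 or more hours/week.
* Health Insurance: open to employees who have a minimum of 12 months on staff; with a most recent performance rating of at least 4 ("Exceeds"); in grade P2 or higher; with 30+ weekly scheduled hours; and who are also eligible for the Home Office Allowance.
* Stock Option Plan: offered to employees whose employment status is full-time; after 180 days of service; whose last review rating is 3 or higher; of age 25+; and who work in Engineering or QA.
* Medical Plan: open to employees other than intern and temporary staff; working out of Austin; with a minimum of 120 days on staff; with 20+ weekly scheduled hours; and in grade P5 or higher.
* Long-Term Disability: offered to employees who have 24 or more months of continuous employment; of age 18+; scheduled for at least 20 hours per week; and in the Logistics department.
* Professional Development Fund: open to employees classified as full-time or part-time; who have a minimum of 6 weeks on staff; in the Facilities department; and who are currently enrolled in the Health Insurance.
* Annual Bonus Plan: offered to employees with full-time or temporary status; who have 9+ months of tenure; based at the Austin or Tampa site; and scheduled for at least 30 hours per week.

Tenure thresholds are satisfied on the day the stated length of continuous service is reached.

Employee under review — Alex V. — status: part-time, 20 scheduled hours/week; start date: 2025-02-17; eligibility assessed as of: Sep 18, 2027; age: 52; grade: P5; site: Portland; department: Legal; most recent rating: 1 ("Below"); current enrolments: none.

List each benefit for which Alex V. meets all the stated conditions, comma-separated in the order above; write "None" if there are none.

Home Office Allowance

Service from 2025-02-17 to Sep 18, 2027: 943 days.
Home Office Allowance — status part-time ✓; service 943 days ≥ 180 days ✓; 20 hrs/wk ≥ 15 ✓ → eligible.
Vision Plan — status part-time ✓; service 943 days < 5 years (≈1825 days) ✗ → not eligible.
Adoption Assistance — status part-time ✗ (requires full-time) → not eligible.
Health Insurance — service 943 days ≥ 12 months (≈360 days) ✓; rating 1 < 4 ✗ → not eligible.
Stock Option Plan — status part-time ✗ (requires full-time) → not eligible.
Medical Plan — status part-time ✓ (not excluded); site Portland ✗ (not Austin) → not eligible.
Long-Term Disability — service 943 days ≥ 24 months (≈720 days) ✓; age 52 ≥ 18 ✓; 20 hrs/wk ≥ 20 ✓; dept Legal ✗ → not eligible.
Professional Development Fund — status part-time ✓; service 943 days ≥ 6 weeks (≈42 days) ✓; dept Legal ✗ → not eligible.
Annual Bonus Plan — status part-time ✗ (requires full-time or temporary) → not eligible.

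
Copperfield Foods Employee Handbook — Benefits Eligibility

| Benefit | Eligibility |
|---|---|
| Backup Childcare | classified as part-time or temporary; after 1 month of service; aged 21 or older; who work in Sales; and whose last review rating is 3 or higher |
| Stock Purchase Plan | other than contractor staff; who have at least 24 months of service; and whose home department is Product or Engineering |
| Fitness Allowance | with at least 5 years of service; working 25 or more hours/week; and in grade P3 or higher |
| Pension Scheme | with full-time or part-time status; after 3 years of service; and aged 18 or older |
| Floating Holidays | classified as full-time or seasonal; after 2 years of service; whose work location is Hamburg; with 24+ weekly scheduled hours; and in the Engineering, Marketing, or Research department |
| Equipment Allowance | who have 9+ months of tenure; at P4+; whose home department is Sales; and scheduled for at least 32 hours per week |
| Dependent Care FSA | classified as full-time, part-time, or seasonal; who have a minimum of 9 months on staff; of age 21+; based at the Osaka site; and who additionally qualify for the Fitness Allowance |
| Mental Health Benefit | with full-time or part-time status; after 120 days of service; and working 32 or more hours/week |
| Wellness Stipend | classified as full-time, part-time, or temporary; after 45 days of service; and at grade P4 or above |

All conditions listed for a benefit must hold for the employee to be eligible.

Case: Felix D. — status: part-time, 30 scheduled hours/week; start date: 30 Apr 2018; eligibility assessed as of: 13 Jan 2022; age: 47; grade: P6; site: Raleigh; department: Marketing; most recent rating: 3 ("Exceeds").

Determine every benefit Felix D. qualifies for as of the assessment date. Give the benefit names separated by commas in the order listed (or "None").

Service from 30 Apr 2018 to 13 Jan 2022: 1354 days.
Backup Childcare — status part-time ✓; service 1354 days ≥ 1 month (≈30 days) ✓; age 47 ≥ 21 ✓; dept Marketing ✗ → not eligible.
Stock Purchase Plan — status part-time ✓ (not excluded); service 1354 days ≥ 24 months (≈720 days) ✓; dept Marketing ✗ → not eligible.
Fitness Allowance — service 1354 days < 5 years (≈1825 days) ✗ → not eligible.
Pension Scheme — status part-time ✓; service 1354 days ≥ 3 years (≈1095 days) ✓; age 47 ≥ 18 ✓ → eligible.
Floating Holidays — status part-time ✗ (requires full-time or seasonal) → not eligible.
Equipment Allowance — service 1354 days ≥ 9 months (≈270 days) ✓; grade P6 ≥ P4 ✓; dept Marketing ✗ → not eligible.
Dependent Care FSA — status part-time ✓; service 1354 days ≥ 9 months (≈270 days) ✓; age 47 ≥ 21 ✓; site Raleigh ✗ (not Osaka) → not eligible.
Mental Health Benefit — status part-time ✓; service 1354 days ≥ 120 days ✓; 30 hrs/wk < 32 ✗ → not eligible.
Wellness Stipend — status part-time ✓; service 1354 days ≥ 45 days ✓; grade P6 ≥ P4 ✓ → eligible.

Pension Scheme, Wellness Stipend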